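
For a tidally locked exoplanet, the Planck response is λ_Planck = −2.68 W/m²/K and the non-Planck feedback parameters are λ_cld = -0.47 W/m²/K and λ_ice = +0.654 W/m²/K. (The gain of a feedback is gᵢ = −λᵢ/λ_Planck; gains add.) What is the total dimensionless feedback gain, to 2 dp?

Convert to gains: g_cld = -0.47/2.68 = -0.1754; g_ice = 0.654/2.68 = 0.244.
Total gain g = 0.0686.

0.07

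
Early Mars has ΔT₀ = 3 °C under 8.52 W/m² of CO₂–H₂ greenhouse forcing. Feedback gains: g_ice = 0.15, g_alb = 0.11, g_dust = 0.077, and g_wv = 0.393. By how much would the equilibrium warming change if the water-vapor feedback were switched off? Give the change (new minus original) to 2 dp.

Original: g = 0.73, ΔT = 3/(1−0.73) = 11.1111 °C.
Without water-vapor: g' = 0.337, ΔT' = 3/(1−0.337) = 4.5249 °C.
Change = 4.5249 − 11.1111 = -6.59 °C.

-6.59 °C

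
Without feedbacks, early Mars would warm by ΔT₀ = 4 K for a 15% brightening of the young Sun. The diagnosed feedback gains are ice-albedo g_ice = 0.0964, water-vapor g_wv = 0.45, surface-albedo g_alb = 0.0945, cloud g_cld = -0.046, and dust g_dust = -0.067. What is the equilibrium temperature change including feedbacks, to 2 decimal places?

8.47 K

Total gain g = 0.0964 + 0.45 + 0.0945 − 0.046 − 0.067 = 0.5279.
Amplification A = 1/(1 − 0.5279) = 2.118.
ΔT = 4 × 2.118 = 8.47 K.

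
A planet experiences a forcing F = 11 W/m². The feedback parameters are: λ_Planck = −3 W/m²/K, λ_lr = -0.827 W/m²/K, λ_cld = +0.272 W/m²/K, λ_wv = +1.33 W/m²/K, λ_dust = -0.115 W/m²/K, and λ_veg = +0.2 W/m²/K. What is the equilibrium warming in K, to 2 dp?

5.14 K

Net feedback parameter λ = (−3) + (-0.827) + (+0.272) + (+1.33) + (-0.115) + (+0.2) = -2.14 W/m²/K.
ΔT = −F/λ = −11/(-2.14) = 5.14 K.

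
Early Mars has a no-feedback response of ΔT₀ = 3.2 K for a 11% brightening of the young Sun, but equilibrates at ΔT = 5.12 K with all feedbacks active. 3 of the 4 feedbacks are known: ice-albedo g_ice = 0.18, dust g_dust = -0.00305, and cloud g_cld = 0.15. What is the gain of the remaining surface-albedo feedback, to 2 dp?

Amplification A = ΔT/ΔT₀ = 5.12/3.2 = 1.6.
Total gain g = 1 − 1/A = 1 − 1/1.6 = 0.375.
Known gains sum to 0.18 − 0.00305 + 0.15 = 0.32695.
g_alb = 0.375 − 0.32695 = 0.05.

0.05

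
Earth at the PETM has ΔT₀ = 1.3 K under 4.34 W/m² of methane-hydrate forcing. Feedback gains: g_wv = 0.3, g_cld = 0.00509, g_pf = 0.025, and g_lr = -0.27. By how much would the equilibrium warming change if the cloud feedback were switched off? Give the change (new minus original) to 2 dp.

Original: g = 0.06009, ΔT = 1.3/(1−0.06009) = 1.3831 K.
Without cloud: g' = 0.055, ΔT' = 1.3/(1−0.055) = 1.3757 K.
Change = 1.3757 − 1.3831 = -0.01 K.

-0.01 K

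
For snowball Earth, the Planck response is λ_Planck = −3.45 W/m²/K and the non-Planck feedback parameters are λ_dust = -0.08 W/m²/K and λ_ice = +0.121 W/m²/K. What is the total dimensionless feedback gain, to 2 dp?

Convert to gains: g_dust = -0.08/3.45 = -0.02319; g_ice = 0.121/3.45 = 0.03507.
Total gain g = 0.01188.

0.01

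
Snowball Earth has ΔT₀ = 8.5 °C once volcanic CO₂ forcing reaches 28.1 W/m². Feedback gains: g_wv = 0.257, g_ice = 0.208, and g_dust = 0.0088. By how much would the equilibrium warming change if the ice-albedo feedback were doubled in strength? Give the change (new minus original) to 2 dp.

10.56 °C

Original: g = 0.4738, ΔT = 8.5/(1−0.4738) = 16.1536 °C.
With doubled ice-albedo: g' = 0.6818, ΔT' = 8.5/(1−0.6818) = 26.7128 °C.
Change = 26.7128 − 16.1536 = 10.56 °C.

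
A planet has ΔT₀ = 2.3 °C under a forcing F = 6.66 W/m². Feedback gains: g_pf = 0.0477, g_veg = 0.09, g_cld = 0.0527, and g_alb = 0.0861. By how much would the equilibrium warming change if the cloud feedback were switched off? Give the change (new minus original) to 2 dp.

Original: g = 0.2765, ΔT = 2.3/(1−0.2765) = 3.1790 °C.
Without cloud: g' = 0.2238, ΔT' = 2.3/(1−0.2238) = 2.9632 °C.
Change = 2.9632 − 3.1790 = -0.22 °C.

-0.22 °C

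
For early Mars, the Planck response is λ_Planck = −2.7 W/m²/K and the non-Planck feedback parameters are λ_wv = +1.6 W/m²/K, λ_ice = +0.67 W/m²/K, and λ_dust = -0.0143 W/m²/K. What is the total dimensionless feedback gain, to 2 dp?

Convert to gains: g_wv = 1.6/2.7 = 0.5926; g_ice = 0.67/2.7 = 0.2481; g_dust = -0.0143/2.7 = -0.005296.
Total gain g = 0.835404.

0.84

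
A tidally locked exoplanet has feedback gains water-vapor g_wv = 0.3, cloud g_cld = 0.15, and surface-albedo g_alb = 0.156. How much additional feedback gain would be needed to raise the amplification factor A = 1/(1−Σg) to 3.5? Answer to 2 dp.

Current total gain = 0.606.
Target gain for A = 3.5: g* = 1 − 1/3.5 = 0.7143.
Additional gain needed = 0.7143 − 0.606 = 0.11.

0.11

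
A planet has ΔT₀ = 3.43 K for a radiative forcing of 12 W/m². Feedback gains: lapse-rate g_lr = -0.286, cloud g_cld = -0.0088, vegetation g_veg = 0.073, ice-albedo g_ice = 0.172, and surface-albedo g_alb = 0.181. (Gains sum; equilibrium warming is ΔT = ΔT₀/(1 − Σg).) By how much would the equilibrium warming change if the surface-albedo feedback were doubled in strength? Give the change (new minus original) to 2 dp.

Original: g = 0.1312, ΔT = 3.43/(1−0.1312) = 3.9480 K.
With doubled surface-albedo: g' = 0.3122, ΔT' = 3.43/(1−0.3122) = 4.9869 K.
Change = 4.9869 − 3.9480 = 1.04 K.

1.04 K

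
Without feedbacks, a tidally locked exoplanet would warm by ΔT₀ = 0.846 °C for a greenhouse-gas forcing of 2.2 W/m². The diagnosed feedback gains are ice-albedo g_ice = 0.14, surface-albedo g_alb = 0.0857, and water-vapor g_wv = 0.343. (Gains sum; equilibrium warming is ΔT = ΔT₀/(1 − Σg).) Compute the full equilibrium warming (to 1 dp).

2.0 °C

Total gain g = 0.14 + 0.0857 + 0.343 = 0.5687.
Amplification A = 1/(1 − 0.5687) = 2.319.
ΔT = 0.846 × 2.319 = 2.0 °C.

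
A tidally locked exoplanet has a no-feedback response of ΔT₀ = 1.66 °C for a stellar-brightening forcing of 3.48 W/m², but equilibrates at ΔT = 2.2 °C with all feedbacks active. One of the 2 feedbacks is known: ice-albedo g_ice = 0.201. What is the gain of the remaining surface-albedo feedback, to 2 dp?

0.04

Amplification A = ΔT/ΔT₀ = 2.2/1.66 = 1.325.
Total gain g = 1 − 1/A = 1 − 1/1.325 = 0.2453.
The known gain is 0.201.
g_alb = 0.2453 − 0.201 = 0.04.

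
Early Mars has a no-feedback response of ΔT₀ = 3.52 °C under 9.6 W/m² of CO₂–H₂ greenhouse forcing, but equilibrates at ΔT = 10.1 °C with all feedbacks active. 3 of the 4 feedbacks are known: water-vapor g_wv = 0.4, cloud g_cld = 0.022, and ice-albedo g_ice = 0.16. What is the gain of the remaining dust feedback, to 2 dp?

0.07

Amplification A = ΔT/ΔT₀ = 10.1/3.52 = 2.869.
Total gain g = 1 − 1/A = 1 − 1/2.869 = 0.6514.
Known gains sum to 0.4 + 0.022 + 0.16 = 0.582.
g_dust = 0.6514 − 0.582 = 0.07.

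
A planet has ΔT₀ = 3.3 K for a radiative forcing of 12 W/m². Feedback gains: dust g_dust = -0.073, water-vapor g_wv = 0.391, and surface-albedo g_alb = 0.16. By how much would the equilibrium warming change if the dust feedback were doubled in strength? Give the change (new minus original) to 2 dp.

-0.78 K

Original: g = 0.478, ΔT = 3.3/(1−0.478) = 6.3218 K.
With doubled dust: g' = 0.405, ΔT' = 3.3/(1−0.405) = 5.5462 K.
Change = 5.5462 − 6.3218 = -0.78 K.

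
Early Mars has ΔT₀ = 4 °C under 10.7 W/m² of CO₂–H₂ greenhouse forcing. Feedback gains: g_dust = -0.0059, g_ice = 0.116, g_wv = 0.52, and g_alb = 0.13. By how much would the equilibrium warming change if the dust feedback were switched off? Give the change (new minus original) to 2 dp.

0.42 °C

Original: g = 0.7601, ΔT = 4/(1−0.7601) = 16.6736 °C.
Without dust: g' = 0.766, ΔT' = 4/(1−0.766) = 17.0940 °C.
Change = 17.0940 − 16.6736 = 0.42 °C.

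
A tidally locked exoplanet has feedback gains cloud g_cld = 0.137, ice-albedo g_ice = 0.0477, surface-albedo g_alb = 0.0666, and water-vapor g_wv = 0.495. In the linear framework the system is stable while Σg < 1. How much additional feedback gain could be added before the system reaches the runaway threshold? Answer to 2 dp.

0.25

Current total gain = 0.137 + 0.0477 + 0.0666 + 0.495 = 0.7463.
Margin to runaway = 1 − 0.7463 = 0.25.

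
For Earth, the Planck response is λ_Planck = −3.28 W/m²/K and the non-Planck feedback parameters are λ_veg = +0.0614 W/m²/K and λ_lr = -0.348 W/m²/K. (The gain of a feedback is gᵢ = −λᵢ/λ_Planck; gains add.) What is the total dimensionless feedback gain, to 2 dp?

-0.09

Convert to gains: g_veg = 0.0614/3.28 = 0.01872; g_lr = -0.348/3.28 = -0.1061.
Total gain g = -0.08738.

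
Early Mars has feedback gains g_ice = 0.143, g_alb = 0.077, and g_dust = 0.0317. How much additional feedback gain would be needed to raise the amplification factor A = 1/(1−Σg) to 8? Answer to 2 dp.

Current total gain = 0.2517.
Target gain for A = 8: g* = 1 − 1/8 = 0.875.
Additional gain needed = 0.875 − 0.2517 = 0.62.

0.62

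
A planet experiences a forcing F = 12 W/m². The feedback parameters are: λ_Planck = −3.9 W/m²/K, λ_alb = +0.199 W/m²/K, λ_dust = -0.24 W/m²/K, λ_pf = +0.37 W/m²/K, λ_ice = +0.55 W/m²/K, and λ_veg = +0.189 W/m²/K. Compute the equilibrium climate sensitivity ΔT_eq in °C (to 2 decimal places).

Net feedback parameter λ = (−3.9) + (+0.199) + (-0.24) + (+0.37) + (+0.55) + (+0.189) = -2.832 W/m²/K.
ΔT = −F/λ = −12/(-2.832) = 4.24 °C.

4.24 °C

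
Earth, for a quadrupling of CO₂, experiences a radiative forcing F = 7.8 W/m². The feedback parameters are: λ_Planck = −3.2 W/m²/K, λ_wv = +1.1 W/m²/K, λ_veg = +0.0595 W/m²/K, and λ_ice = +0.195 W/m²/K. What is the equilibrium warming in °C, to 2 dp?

Net feedback parameter λ = (−3.2) + (+1.1) + (+0.0595) + (+0.195) = -1.8455 W/m²/K.
ΔT = −F/λ = −7.8/(-1.8455) = 4.23 °C.

4.23 °C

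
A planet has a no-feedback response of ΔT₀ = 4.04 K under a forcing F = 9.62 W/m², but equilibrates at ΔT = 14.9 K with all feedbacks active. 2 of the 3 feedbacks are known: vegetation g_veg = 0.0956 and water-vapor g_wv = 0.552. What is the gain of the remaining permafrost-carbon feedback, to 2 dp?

Amplification A = ΔT/ΔT₀ = 14.9/4.04 = 3.688.
Total gain g = 1 − 1/A = 1 − 1/3.688 = 0.7289.
Known gains sum to 0.0956 + 0.552 = 0.6476.
g_pf = 0.7289 − 0.6476 = 0.08.

0.08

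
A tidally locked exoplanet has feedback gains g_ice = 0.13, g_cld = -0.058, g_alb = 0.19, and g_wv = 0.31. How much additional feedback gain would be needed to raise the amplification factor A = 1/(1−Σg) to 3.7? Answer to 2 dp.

Current total gain = 0.572.
Target gain for A = 3.7: g* = 1 − 1/3.7 = 0.7297.
Additional gain needed = 0.7297 − 0.572 = 0.16.

0.16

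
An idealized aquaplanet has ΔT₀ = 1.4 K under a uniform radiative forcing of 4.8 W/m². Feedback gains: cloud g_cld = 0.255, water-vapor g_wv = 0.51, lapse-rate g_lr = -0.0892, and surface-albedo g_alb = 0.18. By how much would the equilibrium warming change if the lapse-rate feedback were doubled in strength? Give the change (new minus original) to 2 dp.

-3.71 K

Original: g = 0.8558, ΔT = 1.4/(1−0.8558) = 9.7087 K.
With doubled lapse-rate: g' = 0.7666, ΔT' = 1.4/(1−0.7666) = 5.9983 K.
Change = 5.9983 − 9.7087 = -3.71 K.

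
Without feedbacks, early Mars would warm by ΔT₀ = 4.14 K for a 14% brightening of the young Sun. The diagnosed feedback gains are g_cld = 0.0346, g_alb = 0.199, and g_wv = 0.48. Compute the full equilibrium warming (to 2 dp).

Total gain g = 0.0346 + 0.199 + 0.48 = 0.7136.
Amplification A = 1/(1 − 0.7136) = 3.492.
ΔT = 4.14 × 3.492 = 14.46 K.

14.46 K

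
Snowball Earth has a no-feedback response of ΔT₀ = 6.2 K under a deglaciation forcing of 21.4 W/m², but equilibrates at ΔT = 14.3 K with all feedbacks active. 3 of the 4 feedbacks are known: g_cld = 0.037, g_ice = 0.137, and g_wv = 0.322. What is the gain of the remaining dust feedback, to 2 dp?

0.07

Amplification A = ΔT/ΔT₀ = 14.3/6.2 = 2.306.
Total gain g = 1 − 1/A = 1 − 1/2.306 = 0.5663.
Known gains sum to 0.037 + 0.137 + 0.322 = 0.496.
g_dust = 0.5663 − 0.496 = 0.07.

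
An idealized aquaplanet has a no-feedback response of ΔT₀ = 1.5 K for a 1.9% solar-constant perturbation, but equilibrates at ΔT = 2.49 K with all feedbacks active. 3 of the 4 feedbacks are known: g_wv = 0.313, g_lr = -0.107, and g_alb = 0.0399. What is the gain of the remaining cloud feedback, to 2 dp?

0.15

Amplification A = ΔT/ΔT₀ = 2.49/1.5 = 1.66.
Total gain g = 1 − 1/A = 1 − 1/1.66 = 0.3976.
Known gains sum to 0.313 − 0.107 + 0.0399 = 0.2459.
g_cld = 0.3976 − 0.2459 = 0.15.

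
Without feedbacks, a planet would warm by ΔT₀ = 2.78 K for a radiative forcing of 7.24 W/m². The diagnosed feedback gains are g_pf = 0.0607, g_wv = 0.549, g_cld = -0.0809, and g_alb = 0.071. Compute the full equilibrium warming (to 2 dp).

Total gain g = 0.0607 + 0.549 − 0.0809 + 0.071 = 0.5998.
Amplification A = 1/(1 − 0.5998) = 2.499.
ΔT = 2.78 × 2.499 = 6.95 K.

6.95 K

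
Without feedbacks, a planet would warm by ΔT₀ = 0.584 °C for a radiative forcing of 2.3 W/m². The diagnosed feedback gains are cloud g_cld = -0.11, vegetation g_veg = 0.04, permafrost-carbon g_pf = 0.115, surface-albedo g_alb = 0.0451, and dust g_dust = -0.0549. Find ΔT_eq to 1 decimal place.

0.6 °C

Total gain g = -0.11 + 0.04 + 0.115 + 0.0451 − 0.0549 = 0.0352.
Amplification A = 1/(1 − 0.0352) = 1.036.
ΔT = 0.584 × 1.036 = 0.6 °C.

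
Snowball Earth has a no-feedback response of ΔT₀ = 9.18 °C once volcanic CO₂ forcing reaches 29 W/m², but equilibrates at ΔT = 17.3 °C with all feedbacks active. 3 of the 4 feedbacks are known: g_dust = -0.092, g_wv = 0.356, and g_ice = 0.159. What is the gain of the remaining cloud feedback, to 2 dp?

0.05

Amplification A = ΔT/ΔT₀ = 17.3/9.18 = 1.885.
Total gain g = 1 − 1/A = 1 − 1/1.885 = 0.4695.
Known gains sum to -0.092 + 0.356 + 0.159 = 0.423.
g_cld = 0.4695 − 0.423 = 0.05.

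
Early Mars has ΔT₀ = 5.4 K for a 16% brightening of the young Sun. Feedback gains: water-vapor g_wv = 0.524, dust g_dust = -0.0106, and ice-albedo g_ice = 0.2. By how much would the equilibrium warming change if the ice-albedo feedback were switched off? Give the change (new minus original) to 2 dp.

Original: g = 0.7134, ΔT = 5.4/(1−0.7134) = 18.8416 K.
Without ice-albedo: g' = 0.5134, ΔT' = 5.4/(1−0.5134) = 11.0974 K.
Change = 11.0974 − 18.8416 = -7.74 K.

-7.74 K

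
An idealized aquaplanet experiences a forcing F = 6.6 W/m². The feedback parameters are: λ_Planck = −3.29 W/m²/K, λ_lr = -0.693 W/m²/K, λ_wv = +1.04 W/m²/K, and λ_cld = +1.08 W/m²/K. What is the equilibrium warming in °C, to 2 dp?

3.54 °C

Net feedback parameter λ = (−3.29) + (-0.693) + (+1.04) + (+1.08) = -1.863 W/m²/K.
ΔT = −F/λ = −6.6/(-1.863) = 3.54 °C.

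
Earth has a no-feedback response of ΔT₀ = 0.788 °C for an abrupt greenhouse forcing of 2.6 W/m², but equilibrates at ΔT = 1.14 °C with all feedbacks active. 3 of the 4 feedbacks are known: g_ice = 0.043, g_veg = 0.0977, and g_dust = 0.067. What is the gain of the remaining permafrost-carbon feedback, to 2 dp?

0.10

Amplification A = ΔT/ΔT₀ = 1.14/0.788 = 1.447.
Total gain g = 1 − 1/A = 1 − 1/1.447 = 0.3089.
Known gains sum to 0.043 + 0.0977 + 0.067 = 0.2077.
g_pf = 0.3089 − 0.2077 = 0.10.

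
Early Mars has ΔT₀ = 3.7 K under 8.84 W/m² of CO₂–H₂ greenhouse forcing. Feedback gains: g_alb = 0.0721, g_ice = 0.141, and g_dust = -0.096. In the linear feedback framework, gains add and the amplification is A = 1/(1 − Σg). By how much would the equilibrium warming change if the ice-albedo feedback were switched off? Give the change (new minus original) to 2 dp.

-0.58 K

Original: g = 0.1171, ΔT = 3.7/(1−0.1171) = 4.1907 K.
Without ice-albedo: g' = -0.0239, ΔT' = 3.7/(1+0.0239) = 3.6136 K.
Change = 3.6136 − 4.1907 = -0.58 K.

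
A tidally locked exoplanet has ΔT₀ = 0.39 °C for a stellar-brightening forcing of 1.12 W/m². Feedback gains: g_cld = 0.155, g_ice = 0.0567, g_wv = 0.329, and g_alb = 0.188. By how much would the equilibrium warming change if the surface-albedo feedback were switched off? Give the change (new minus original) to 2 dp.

-0.59 °C

Original: g = 0.7287, ΔT = 0.39/(1−0.7287) = 1.4375 °C.
Without surface-albedo: g' = 0.5407, ΔT' = 0.39/(1−0.5407) = 0.8491 °C.
Change = 0.8491 − 1.4375 = -0.59 °C.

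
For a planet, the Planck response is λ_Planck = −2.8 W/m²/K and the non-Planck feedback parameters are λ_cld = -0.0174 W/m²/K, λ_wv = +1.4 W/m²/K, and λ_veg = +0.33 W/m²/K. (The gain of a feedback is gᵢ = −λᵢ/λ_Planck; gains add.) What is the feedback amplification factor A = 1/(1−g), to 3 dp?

2.575

Convert to gains: g_cld = -0.0174/2.8 = -0.006214; g_wv = 1.4/2.8 = 0.5; g_veg = 0.33/2.8 = 0.1179.
Total gain g = 0.611686.
A = 1/(1 − 0.611686) = 2.575.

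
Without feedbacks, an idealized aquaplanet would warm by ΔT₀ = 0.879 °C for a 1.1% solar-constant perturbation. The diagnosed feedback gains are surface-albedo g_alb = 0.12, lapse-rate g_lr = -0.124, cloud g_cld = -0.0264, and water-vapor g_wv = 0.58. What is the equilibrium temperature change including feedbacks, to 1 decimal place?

Total gain g = 0.12 − 0.124 − 0.0264 + 0.58 = 0.5496.
Amplification A = 1/(1 − 0.5496) = 2.22.
ΔT = 0.879 × 2.22 = 2.0 °C.

2.0 °C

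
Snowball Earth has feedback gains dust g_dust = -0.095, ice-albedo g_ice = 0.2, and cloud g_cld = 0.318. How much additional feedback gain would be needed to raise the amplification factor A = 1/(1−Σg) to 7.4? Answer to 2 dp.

0.44

Current total gain = 0.423.
Target gain for A = 7.4: g* = 1 − 1/7.4 = 0.8649.
Additional gain needed = 0.8649 − 0.423 = 0.44.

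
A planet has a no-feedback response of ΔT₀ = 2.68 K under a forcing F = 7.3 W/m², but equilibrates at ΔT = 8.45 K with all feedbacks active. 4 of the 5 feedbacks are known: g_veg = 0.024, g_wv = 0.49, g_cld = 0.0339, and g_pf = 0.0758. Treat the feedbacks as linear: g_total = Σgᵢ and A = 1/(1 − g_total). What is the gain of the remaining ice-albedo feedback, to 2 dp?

0.06

Amplification A = ΔT/ΔT₀ = 8.45/2.68 = 3.153.
Total gain g = 1 − 1/A = 1 − 1/3.153 = 0.6828.
Known gains sum to 0.024 + 0.49 + 0.0339 + 0.0758 = 0.6237.
g_ice = 0.6828 − 0.6237 = 0.06.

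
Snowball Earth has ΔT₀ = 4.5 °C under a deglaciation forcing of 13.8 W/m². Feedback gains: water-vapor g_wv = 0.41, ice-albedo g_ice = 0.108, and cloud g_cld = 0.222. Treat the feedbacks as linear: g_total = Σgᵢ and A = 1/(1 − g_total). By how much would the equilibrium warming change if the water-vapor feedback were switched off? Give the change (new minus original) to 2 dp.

Original: g = 0.74, ΔT = 4.5/(1−0.74) = 17.3077 °C.
Without water-vapor: g' = 0.33, ΔT' = 4.5/(1−0.33) = 6.7164 °C.
Change = 6.7164 − 17.3077 = -10.59 °C.

-10.59 °C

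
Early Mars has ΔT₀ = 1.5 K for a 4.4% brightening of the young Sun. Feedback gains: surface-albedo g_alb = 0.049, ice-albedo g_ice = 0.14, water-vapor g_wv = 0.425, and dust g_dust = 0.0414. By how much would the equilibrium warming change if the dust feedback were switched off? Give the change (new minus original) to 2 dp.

-0.47 K

Original: g = 0.6554, ΔT = 1.5/(1−0.6554) = 4.3529 K.
Without dust: g' = 0.614, ΔT' = 1.5/(1−0.614) = 3.8860 K.
Change = 3.8860 − 4.3529 = -0.47 K.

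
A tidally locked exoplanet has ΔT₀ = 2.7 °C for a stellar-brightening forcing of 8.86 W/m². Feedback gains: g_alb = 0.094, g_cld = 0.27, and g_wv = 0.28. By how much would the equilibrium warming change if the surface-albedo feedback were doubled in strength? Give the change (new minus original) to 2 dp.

Original: g = 0.644, ΔT = 2.7/(1−0.644) = 7.5843 °C.
With doubled surface-albedo: g' = 0.738, ΔT' = 2.7/(1−0.738) = 10.3053 °C.
Change = 10.3053 − 7.5843 = 2.72 °C.

2.72 °C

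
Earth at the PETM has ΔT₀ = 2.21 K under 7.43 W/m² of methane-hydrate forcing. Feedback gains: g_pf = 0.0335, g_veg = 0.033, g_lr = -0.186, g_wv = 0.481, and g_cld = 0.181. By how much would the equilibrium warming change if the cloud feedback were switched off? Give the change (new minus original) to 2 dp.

-1.37 K

Original: g = 0.5425, ΔT = 2.21/(1−0.5425) = 4.8306 K.
Without cloud: g' = 0.3615, ΔT' = 2.21/(1−0.3615) = 3.4612 K.
Change = 3.4612 − 4.8306 = -1.37 K.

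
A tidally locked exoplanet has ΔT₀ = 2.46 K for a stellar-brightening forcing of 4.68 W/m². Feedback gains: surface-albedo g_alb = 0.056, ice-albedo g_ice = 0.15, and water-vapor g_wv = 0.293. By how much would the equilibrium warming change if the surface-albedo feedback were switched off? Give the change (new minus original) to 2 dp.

Original: g = 0.499, ΔT = 2.46/(1−0.499) = 4.9102 K.
Without surface-albedo: g' = 0.443, ΔT' = 2.46/(1−0.443) = 4.4165 K.
Change = 4.4165 − 4.9102 = -0.49 K.

-0.49 K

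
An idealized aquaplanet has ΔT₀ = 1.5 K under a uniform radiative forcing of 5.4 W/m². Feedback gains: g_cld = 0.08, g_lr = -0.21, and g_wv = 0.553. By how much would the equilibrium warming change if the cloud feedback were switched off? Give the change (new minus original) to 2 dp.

Original: g = 0.423, ΔT = 1.5/(1−0.423) = 2.5997 K.
Without cloud: g' = 0.343, ΔT' = 1.5/(1−0.343) = 2.2831 K.
Change = 2.2831 − 2.5997 = -0.32 K.

-0.32 K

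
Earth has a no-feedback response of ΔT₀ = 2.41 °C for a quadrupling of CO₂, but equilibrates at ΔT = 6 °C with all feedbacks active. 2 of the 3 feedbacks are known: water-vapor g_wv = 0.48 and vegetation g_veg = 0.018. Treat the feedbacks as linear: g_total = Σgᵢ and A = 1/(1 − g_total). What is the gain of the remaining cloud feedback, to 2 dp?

0.10

Amplification A = ΔT/ΔT₀ = 6/2.41 = 2.49.
Total gain g = 1 − 1/A = 1 − 1/2.49 = 0.5984.
Known gains sum to 0.48 + 0.018 = 0.498.
g_cld = 0.5984 − 0.498 = 0.10.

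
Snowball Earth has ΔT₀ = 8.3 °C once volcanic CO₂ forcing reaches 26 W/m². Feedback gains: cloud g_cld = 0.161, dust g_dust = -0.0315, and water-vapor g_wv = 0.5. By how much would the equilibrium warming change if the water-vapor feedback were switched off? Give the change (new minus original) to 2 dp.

Original: g = 0.6295, ΔT = 8.3/(1−0.6295) = 22.4022 °C.
Without water-vapor: g' = 0.1295, ΔT' = 8.3/(1−0.1295) = 9.5348 °C.
Change = 9.5348 − 22.4022 = -12.87 °C.

-12.87 °C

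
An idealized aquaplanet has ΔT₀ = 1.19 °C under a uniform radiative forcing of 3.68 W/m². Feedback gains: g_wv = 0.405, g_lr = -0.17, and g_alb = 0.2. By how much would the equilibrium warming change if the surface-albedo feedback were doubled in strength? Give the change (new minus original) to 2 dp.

1.15 °C

Original: g = 0.435, ΔT = 1.19/(1−0.435) = 2.1062 °C.
With doubled surface-albedo: g' = 0.635, ΔT' = 1.19/(1−0.635) = 3.2603 °C.
Change = 3.2603 − 2.1062 = 1.15 °C.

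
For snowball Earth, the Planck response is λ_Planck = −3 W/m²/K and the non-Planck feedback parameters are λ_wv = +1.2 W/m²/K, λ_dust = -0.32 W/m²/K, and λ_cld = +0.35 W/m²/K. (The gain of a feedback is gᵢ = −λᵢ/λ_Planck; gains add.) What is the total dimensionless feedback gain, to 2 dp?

Convert to gains: g_wv = 1.2/3 = 0.4; g_dust = -0.32/3 = -0.1067; g_cld = 0.35/3 = 0.1167.
Total gain g = 0.41.

0.41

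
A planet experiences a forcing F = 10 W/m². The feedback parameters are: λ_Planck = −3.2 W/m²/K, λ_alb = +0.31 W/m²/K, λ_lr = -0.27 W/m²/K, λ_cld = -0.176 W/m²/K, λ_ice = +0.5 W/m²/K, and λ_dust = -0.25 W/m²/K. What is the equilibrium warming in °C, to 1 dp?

Net feedback parameter λ = (−3.2) + (+0.31) + (-0.27) + (-0.176) + (+0.5) + (-0.25) = -3.086 W/m²/K.
ΔT = −F/λ = −10/(-3.086) = 3.2 °C.

3.2 °C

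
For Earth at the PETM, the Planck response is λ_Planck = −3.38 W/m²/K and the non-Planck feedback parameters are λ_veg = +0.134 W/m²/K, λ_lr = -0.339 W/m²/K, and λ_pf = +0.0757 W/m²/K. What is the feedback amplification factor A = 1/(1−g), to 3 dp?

Convert to gains: g_veg = 0.134/3.38 = 0.03964; g_lr = -0.339/3.38 = -0.1003; g_pf = 0.0757/3.38 = 0.0224.
Total gain g = -0.03826.
A = 1/(1 + 0.03826) = 0.963.

0.963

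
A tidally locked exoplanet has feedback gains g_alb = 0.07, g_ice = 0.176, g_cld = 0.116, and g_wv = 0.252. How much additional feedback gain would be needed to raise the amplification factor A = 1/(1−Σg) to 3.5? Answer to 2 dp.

Current total gain = 0.614.
Target gain for A = 3.5: g* = 1 − 1/3.5 = 0.7143.
Additional gain needed = 0.7143 − 0.614 = 0.10.

0.10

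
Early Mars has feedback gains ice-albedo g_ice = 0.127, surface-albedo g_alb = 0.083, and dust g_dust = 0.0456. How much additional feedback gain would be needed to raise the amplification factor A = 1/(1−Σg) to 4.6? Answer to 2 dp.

0.53

Current total gain = 0.2556.
Target gain for A = 4.6: g* = 1 − 1/4.6 = 0.7826.
Additional gain needed = 0.7826 − 0.2556 = 0.53.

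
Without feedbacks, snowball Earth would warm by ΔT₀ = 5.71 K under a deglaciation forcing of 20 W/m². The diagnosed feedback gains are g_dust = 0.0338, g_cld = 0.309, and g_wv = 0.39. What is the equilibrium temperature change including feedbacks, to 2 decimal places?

21.37 K

Total gain g = 0.0338 + 0.309 + 0.39 = 0.7328.
Amplification A = 1/(1 − 0.7328) = 3.743.
ΔT = 5.71 × 3.743 = 21.37 K.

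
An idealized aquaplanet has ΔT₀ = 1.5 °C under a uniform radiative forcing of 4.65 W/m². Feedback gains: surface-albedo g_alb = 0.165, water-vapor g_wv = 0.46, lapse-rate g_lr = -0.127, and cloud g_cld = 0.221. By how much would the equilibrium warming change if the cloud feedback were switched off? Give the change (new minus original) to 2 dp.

-2.35 °C

Original: g = 0.719, ΔT = 1.5/(1−0.719) = 5.3381 °C.
Without cloud: g' = 0.498, ΔT' = 1.5/(1−0.498) = 2.9880 °C.
Change = 2.9880 − 5.3381 = -2.35 °C.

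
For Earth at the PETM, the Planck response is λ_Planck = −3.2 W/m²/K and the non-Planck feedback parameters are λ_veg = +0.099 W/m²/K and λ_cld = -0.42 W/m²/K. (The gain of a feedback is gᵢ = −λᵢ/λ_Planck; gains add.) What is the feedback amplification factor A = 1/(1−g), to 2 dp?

Convert to gains: g_veg = 0.099/3.2 = 0.03094; g_cld = -0.42/3.2 = -0.1312.
Total gain g = -0.10026.
A = 1/(1 + 0.10026) = 0.91.

0.91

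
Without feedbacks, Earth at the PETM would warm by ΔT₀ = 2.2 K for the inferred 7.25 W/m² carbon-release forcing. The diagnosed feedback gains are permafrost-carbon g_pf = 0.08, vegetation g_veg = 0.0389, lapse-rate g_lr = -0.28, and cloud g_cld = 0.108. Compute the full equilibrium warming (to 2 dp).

Total gain g = 0.08 + 0.0389 − 0.28 + 0.108 = -0.0531.
Amplification A = 1/(1 + 0.0531) = 0.9496.
ΔT = 2.2 × 0.9496 = 2.09 K.

2.09 K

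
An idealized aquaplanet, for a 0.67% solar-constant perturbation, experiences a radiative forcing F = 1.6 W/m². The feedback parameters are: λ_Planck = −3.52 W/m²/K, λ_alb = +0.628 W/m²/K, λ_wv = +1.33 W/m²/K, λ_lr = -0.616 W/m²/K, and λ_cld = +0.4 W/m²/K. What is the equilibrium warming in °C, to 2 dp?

0.90 °C

Net feedback parameter λ = (−3.52) + (+0.628) + (+1.33) + (-0.616) + (+0.4) = -1.778 W/m²/K.
ΔT = −F/λ = −1.6/(-1.778) = 0.90 °C.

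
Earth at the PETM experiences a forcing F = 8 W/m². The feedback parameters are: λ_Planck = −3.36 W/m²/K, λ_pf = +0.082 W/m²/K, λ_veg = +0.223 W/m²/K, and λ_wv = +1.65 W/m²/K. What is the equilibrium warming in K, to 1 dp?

Net feedback parameter λ = (−3.36) + (+0.082) + (+0.223) + (+1.65) = -1.405 W/m²/K.
ΔT = −F/λ = −8/(-1.405) = 5.7 K.

5.7 K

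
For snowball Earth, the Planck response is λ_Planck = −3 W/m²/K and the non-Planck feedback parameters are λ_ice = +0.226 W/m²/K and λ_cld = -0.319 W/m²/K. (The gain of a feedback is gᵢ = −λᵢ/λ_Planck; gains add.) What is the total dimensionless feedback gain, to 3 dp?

-0.031

Convert to gains: g_ice = 0.226/3 = 0.07533; g_cld = -0.319/3 = -0.1063.
Total gain g = -0.03097.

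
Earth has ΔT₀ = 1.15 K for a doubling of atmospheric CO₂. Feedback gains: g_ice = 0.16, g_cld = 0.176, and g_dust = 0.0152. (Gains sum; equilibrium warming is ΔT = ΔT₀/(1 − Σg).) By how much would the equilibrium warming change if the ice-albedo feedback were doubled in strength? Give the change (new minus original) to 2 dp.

0.58 K

Original: g = 0.3512, ΔT = 1.15/(1−0.3512) = 1.7725 K.
With doubled ice-albedo: g' = 0.5112, ΔT' = 1.15/(1−0.5112) = 2.3527 K.
Change = 2.3527 − 1.7725 = 0.58 K.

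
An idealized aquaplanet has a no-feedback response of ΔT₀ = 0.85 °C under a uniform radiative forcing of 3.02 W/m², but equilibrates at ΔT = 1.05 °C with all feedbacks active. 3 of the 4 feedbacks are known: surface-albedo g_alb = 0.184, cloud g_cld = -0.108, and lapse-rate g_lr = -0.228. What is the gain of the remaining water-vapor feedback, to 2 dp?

Amplification A = ΔT/ΔT₀ = 1.05/0.85 = 1.235.
Total gain g = 1 − 1/A = 1 − 1/1.235 = 0.1903.
Known gains sum to 0.184 − 0.108 − 0.228 = -0.152.
g_wv = 0.1903 + 0.152 = 0.34.

0.34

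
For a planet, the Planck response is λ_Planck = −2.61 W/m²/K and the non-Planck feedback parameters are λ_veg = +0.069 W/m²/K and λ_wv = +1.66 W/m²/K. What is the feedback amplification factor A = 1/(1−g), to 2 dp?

2.96

Convert to gains: g_veg = 0.069/2.61 = 0.02644; g_wv = 1.66/2.61 = 0.636.
Total gain g = 0.66244.
A = 1/(1 − 0.66244) = 2.96.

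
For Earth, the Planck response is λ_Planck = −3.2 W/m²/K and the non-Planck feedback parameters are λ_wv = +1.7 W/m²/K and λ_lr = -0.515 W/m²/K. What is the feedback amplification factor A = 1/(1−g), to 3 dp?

Convert to gains: g_wv = 1.7/3.2 = 0.5312; g_lr = -0.515/3.2 = -0.1609.
Total gain g = 0.3703.
A = 1/(1 − 0.3703) = 1.588.

1.588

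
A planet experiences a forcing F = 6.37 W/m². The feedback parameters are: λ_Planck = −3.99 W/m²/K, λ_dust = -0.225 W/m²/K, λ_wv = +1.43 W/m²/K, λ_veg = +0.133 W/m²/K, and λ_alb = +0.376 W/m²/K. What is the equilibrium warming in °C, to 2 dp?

Net feedback parameter λ = (−3.99) + (-0.225) + (+1.43) + (+0.133) + (+0.376) = -2.276 W/m²/K.
ΔT = −F/λ = −6.37/(-2.276) = 2.80 °C.

2.80 °C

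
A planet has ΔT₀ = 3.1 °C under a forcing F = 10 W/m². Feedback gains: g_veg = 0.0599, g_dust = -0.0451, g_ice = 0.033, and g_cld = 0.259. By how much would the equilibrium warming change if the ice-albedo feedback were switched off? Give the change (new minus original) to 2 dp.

-0.20 °C

Original: g = 0.3068, ΔT = 3.1/(1−0.3068) = 4.4720 °C.
Without ice-albedo: g' = 0.2738, ΔT' = 3.1/(1−0.2738) = 4.2688 °C.
Change = 4.2688 − 4.4720 = -0.20 °C.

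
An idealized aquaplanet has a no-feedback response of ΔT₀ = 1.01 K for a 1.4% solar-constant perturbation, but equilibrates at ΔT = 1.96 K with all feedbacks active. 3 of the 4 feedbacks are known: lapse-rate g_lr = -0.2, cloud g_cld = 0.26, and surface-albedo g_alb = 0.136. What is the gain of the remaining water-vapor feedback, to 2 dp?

Amplification A = ΔT/ΔT₀ = 1.96/1.01 = 1.941.
Total gain g = 1 − 1/A = 1 − 1/1.941 = 0.4848.
Known gains sum to -0.2 + 0.26 + 0.136 = 0.196.
g_wv = 0.4848 − 0.196 = 0.29.

0.29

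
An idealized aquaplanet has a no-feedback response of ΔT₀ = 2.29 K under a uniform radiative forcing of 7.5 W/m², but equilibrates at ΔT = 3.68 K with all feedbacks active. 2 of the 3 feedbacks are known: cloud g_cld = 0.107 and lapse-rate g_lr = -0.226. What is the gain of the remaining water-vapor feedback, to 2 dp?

Amplification A = ΔT/ΔT₀ = 3.68/2.29 = 1.607.
Total gain g = 1 − 1/A = 1 − 1/1.607 = 0.3777.
Known gains sum to 0.107 − 0.226 = -0.119.
g_wv = 0.3777 + 0.119 = 0.50.

0.50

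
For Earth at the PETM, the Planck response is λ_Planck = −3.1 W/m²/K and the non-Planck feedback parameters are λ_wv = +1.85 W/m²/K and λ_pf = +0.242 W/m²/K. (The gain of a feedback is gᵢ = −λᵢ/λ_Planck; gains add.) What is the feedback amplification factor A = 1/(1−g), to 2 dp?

3.08

Convert to gains: g_wv = 1.85/3.1 = 0.5968; g_pf = 0.242/3.1 = 0.07806.
Total gain g = 0.67486.
A = 1/(1 − 0.67486) = 3.08.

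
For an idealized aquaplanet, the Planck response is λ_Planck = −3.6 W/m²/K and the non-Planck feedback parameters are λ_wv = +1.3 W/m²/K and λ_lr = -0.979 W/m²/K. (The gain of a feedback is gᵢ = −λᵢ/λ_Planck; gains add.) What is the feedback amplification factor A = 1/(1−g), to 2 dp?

Convert to gains: g_wv = 1.3/3.6 = 0.3611; g_lr = -0.979/3.6 = -0.2719.
Total gain g = 0.0892.
A = 1/(1 − 0.0892) = 1.10.

1.10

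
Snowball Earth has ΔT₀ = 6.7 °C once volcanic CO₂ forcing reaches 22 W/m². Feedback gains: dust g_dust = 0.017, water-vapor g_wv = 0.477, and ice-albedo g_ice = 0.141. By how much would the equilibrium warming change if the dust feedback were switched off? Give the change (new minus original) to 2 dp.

-0.82 °C

Original: g = 0.635, ΔT = 6.7/(1−0.635) = 18.3562 °C.
Without dust: g' = 0.618, ΔT' = 6.7/(1−0.618) = 17.5393 °C.
Change = 17.5393 − 18.3562 = -0.82 °C.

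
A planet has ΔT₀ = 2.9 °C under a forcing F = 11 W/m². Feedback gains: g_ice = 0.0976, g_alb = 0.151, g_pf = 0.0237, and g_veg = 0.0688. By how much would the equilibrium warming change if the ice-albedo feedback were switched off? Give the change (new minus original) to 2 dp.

Original: g = 0.3411, ΔT = 2.9/(1−0.3411) = 4.4013 °C.
Without ice-albedo: g' = 0.2435, ΔT' = 2.9/(1−0.2435) = 3.8334 °C.
Change = 3.8334 − 4.4013 = -0.57 °C.

-0.57 °C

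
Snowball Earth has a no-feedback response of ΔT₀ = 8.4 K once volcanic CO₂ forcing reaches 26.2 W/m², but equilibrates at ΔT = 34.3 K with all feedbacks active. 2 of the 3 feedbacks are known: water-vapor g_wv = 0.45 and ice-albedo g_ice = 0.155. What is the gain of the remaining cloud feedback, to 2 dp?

Amplification A = ΔT/ΔT₀ = 34.3/8.4 = 4.083.
Total gain g = 1 − 1/A = 1 − 1/4.083 = 0.7551.
Known gains sum to 0.45 + 0.155 = 0.605.
g_cld = 0.7551 − 0.605 = 0.15.

0.15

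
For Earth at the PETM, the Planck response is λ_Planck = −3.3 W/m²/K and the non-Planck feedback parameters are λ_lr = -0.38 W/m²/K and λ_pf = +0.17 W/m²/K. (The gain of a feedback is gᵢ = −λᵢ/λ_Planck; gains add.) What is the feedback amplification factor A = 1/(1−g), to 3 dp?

0.940

Convert to gains: g_lr = -0.38/3.3 = -0.1152; g_pf = 0.17/3.3 = 0.05152.
Total gain g = -0.06368.
A = 1/(1 + 0.06368) = 0.940.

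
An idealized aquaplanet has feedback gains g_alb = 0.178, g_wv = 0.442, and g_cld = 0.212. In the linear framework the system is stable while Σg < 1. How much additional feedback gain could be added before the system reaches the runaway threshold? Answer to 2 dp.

0.17

Current total gain = 0.178 + 0.442 + 0.212 = 0.832.
Margin to runaway = 1 − 0.832 = 0.17.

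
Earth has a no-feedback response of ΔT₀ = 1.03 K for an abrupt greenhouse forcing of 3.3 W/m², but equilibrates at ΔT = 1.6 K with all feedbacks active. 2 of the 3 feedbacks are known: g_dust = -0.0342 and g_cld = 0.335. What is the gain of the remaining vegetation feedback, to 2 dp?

0.06

Amplification A = ΔT/ΔT₀ = 1.6/1.03 = 1.553.
Total gain g = 1 − 1/A = 1 − 1/1.553 = 0.3561.
Known gains sum to -0.0342 + 0.335 = 0.3008.
g_veg = 0.3561 − 0.3008 = 0.06.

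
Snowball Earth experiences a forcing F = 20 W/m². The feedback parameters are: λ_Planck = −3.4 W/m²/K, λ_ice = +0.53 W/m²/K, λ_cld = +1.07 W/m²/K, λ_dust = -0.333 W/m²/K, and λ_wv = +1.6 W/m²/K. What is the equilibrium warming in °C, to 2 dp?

Net feedback parameter λ = (−3.4) + (+0.53) + (+1.07) + (-0.333) + (+1.6) = -0.533 W/m²/K.
ΔT = −F/λ = −20/(-0.533) = 37.52 °C.

37.52 °C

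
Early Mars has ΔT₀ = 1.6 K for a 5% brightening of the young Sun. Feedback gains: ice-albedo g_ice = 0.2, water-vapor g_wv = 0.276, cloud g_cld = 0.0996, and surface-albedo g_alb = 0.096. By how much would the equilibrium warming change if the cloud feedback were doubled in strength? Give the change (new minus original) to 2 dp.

2.12 K

Original: g = 0.6716, ΔT = 1.6/(1−0.6716) = 4.8721 K.
With doubled cloud: g' = 0.7712, ΔT' = 1.6/(1−0.7712) = 6.9930 K.
Change = 6.9930 − 4.8721 = 2.12 K.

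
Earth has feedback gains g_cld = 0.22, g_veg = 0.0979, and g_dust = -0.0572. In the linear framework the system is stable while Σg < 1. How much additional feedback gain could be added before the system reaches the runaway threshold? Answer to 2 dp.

0.74

Current total gain = 0.22 + 0.0979 − 0.0572 = 0.2607.
Margin to runaway = 1 − 0.2607 = 0.74.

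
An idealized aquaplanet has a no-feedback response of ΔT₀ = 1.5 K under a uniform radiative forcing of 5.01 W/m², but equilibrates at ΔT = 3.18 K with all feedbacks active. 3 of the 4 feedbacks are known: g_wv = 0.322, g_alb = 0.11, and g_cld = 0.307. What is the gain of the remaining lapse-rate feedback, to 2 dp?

-0.21

Amplification A = ΔT/ΔT₀ = 3.18/1.5 = 2.12.
Total gain g = 1 − 1/A = 1 − 1/2.12 = 0.5283.
Known gains sum to 0.322 + 0.11 + 0.307 = 0.739.
g_lr = 0.5283 − 0.739 = -0.21.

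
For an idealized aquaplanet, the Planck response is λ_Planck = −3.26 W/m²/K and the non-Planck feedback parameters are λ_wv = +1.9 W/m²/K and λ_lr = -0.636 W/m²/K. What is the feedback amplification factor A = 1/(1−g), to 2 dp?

1.63

Convert to gains: g_wv = 1.9/3.26 = 0.5828; g_lr = -0.636/3.26 = -0.1951.
Total gain g = 0.3877.
A = 1/(1 − 0.3877) = 1.63.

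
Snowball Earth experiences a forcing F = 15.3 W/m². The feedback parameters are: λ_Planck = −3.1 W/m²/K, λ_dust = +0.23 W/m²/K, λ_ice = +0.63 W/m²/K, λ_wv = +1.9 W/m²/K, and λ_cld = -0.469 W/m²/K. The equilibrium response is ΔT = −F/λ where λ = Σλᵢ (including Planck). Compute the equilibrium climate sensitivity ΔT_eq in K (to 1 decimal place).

Net feedback parameter λ = (−3.1) + (+0.23) + (+0.63) + (+1.9) + (-0.469) = -0.809 W/m²/K.
ΔT = −F/λ = −15.3/(-0.809) = 18.9 K.

18.9 K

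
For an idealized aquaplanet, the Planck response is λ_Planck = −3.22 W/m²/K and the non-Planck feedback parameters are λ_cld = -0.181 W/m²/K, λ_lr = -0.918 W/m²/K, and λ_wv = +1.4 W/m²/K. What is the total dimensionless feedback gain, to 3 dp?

Convert to gains: g_cld = -0.181/3.22 = -0.05621; g_lr = -0.918/3.22 = -0.2851; g_wv = 1.4/3.22 = 0.4348.
Total gain g = 0.09349.

0.093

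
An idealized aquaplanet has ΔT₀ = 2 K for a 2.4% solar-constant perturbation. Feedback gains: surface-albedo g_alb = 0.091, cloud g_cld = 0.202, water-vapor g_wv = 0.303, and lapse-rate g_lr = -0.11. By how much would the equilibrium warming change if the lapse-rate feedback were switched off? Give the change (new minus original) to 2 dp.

Original: g = 0.486, ΔT = 2/(1−0.486) = 3.8911 K.
Without lapse-rate: g' = 0.596, ΔT' = 2/(1−0.596) = 4.9505 K.
Change = 4.9505 − 3.8911 = 1.06 K.

1.06 K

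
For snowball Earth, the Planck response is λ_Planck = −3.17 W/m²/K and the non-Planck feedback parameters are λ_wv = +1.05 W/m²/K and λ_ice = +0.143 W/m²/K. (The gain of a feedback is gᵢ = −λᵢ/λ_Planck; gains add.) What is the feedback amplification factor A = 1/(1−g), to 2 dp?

1.60

Convert to gains: g_wv = 1.05/3.17 = 0.3312; g_ice = 0.143/3.17 = 0.04511.
Total gain g = 0.37631.
A = 1/(1 − 0.37631) = 1.60.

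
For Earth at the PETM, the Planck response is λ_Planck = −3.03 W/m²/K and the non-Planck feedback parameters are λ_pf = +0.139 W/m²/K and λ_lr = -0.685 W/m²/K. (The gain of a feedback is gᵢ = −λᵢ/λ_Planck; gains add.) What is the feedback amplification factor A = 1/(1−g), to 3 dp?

Convert to gains: g_pf = 0.139/3.03 = 0.04587; g_lr = -0.685/3.03 = -0.2261.
Total gain g = -0.18023.
A = 1/(1 + 0.18023) = 0.847.

0.847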